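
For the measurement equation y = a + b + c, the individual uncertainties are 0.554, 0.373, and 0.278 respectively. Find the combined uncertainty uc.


For a sum of independent quantities, uc = sqrt(u1^2 + u2^2 + u3^2).
uc = sqrt(0.554^2 + 0.373^2 + 0.278^2)
uc = sqrt(0.306916 + 0.139129 + 0.077284)
uc = 0.7234

0.7234


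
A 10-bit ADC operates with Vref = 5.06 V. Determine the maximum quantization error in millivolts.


The maximum quantization error is +/- LSB/2.
LSB = Vref / 2^n = 5.06 / 1024 = 0.00494141 V
Max error = LSB / 2 = 0.00494141 / 2 = 0.0024707 V
Max error = 2.4707 mV

2.4707 mV


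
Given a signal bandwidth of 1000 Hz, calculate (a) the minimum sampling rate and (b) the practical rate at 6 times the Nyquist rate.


By Nyquist theorem, fs_min = 2 * fmax.
fs_min = 2 * 1000 = 2000 Hz
Practical rate = 6 * fs_min = 6 * 2000 = 12000 Hz

fs_min = 2000 Hz, fs_practical = 12000 Hz


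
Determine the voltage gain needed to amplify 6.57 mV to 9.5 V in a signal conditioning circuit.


Gain = Vout / Vin (converting to same units).
G = 9.5 V / 6.57 mV
G = 9500.0 mV / 6.57 mV
G = 1445.97

1445.97


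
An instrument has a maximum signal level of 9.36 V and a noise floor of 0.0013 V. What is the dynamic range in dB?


Dynamic range = 20 * log10(Vmax / Vnoise).
DR = 20 * log10(9.36 / 0.0013)
DR = 20 * log10(7200.0)
DR = 77.15 dB

77.15 dB


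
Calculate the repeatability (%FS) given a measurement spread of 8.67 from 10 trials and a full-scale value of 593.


Repeatability = (spread / full scale) * 100%.
R = (8.67 / 593) * 100
R = 1.462 %FS

1.462 %FS


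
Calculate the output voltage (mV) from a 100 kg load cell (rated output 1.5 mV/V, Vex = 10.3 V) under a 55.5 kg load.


Vout = rated_output * Vex * (load / capacity).
Vout = 1.5 * 10.3 * (55.5 / 100)
Vout = 1.5 * 10.3 * 0.555
Vout = 8.575 mV

8.575 mV


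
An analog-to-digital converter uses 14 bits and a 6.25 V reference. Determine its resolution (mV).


The resolution (LSB) of an ADC is Vref / 2^n.
LSB = 6.25 / 2^14
LSB = 6.25 / 16384
LSB = 0.00038147 V = 0.38146973 mV

0.38146973 mV


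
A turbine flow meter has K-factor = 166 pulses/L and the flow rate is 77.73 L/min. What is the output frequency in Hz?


Frequency = K * Q / 60 (converting L/min to L/s).
f = 166 * 77.73 / 60
f = 12903.18 / 60
f = 215.05 Hz

215.05 Hz


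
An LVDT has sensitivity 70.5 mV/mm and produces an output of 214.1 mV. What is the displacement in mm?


Displacement = Vout / sensitivity.
d = 214.1 / 70.5
d = 3.037 mm

3.037 mm


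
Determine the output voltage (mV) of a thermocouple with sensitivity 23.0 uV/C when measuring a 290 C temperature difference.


The thermocouple output V = sensitivity * dT.
V = 23.0 uV/C * 290 C
V = 6670.0 uV
V = 6.67 mV

6.67 mV


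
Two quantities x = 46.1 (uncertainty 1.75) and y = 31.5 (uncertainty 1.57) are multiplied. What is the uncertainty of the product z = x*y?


For a product z = x*y, the relative uncertainty is:
uz/z = sqrt((ux/x)^2 + (uy/y)^2)
Relative uncertainties: ux/x = 1.75/46.1 = 0.037961
uy/y = 1.57/31.5 = 0.049841
z = 46.1 * 31.5 = 1452.2
uz = 1452.2 * sqrt(0.037961^2 + 0.049841^2) = 90.979

90.979


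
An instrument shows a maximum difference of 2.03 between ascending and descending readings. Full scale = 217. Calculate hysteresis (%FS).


Hysteresis = (max difference / full scale) * 100%.
H = (2.03 / 217) * 100
H = 0.935 %FS

0.935 %FS


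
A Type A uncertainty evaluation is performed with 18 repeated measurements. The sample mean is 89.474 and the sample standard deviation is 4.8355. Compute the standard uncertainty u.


The standard uncertainty for Type A evaluation is u = s / sqrt(n).
u = 4.8355 / sqrt(18)
u = 4.8355 / 4.2426
u = 1.1397

1.1397


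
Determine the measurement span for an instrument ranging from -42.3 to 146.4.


Span = upper range - lower range.
Span = 146.4 - (-42.3)
Span = 188.7

188.7


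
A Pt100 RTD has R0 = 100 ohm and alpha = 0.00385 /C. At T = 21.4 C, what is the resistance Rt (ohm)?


The RTD equation: Rt = R0 * (1 + alpha * T).
Rt = 100 * (1 + 0.00385 * 21.4)
Rt = 100 * (1 + 0.08239)
Rt = 100 * 1.08239
Rt = 108.239 ohm

108.239 ohm


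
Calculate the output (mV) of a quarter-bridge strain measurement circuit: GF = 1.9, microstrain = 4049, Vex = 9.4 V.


Quarter bridge output: Vout = (GF * epsilon * Vex) / 4.
Vout = (1.9 * 4049e-6 * 9.4) / 4
Vout = 0.07231514 / 4 V
Vout = 0.01807878 V = 18.0788 mV

18.0788 mV


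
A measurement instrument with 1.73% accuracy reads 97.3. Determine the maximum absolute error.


Absolute error = (accuracy% / 100) * reading.
Error = (1.73 / 100) * 97.3
Error = 0.0173 * 97.3
Error = 1.6833

1.6833


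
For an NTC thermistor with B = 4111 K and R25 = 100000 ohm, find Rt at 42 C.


NTC thermistor equation: Rt = R25 * exp(B * (1/T - 1/T25)).
T in Kelvin: 315.15 K, T25 = 298.15 K
1/T - 1/T25 = 1/315.15 - 1/298.15 = -0.00018092
B * (1/T - 1/T25) = 4111 * -0.00018092 = -0.7438
Rt = 100000 * exp(-0.7438) = 47531.4 ohm

47531.4 ohm


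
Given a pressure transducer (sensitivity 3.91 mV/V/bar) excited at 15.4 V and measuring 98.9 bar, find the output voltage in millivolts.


Output = sensitivity * Vex * P.
Vout = 3.91 * 15.4 * 98.9
Vout = 60.214 * 98.9
Vout = 5955.16 mV

5955.16 mV


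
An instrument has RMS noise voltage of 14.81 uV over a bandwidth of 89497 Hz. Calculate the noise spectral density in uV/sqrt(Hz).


Noise spectral density = Vrms / sqrt(BW).
NSD = 14.81 / sqrt(89497)
NSD = 14.81 / 299.1605
NSD = 0.0495 uV/sqrt(Hz)

0.0495 uV/sqrt(Hz)


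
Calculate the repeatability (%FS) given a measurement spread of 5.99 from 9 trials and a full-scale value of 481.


Repeatability = (spread / full scale) * 100%.
R = (5.99 / 481) * 100
R = 1.245 %FS

1.245 %FS


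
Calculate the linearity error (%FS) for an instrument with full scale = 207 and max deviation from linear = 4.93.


Linearity error = (max deviation / full scale) * 100%.
Linearity = (4.93 / 207) * 100
Linearity = 2.382 %FS

2.382 %FS


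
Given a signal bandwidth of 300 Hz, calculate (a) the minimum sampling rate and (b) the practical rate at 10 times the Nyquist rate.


By Nyquist theorem, fs_min = 2 * fmax.
fs_min = 2 * 300 = 600 Hz
Practical rate = 10 * fs_min = 10 * 600 = 6000 Hz

fs_min = 600 Hz, fs_practical = 6000 Hz


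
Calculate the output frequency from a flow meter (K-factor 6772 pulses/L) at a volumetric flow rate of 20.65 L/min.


Frequency = K * Q / 60 (converting L/min to L/s).
f = 6772 * 20.65 / 60
f = 139841.8 / 60
f = 2330.7 Hz

2330.7 Hz


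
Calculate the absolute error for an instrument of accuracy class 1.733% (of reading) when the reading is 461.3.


Absolute error = (accuracy% / 100) * reading.
Error = (1.733 / 100) * 461.3
Error = 0.01733 * 461.3
Error = 7.9943

7.9943


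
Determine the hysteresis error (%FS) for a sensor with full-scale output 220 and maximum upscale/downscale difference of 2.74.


Hysteresis = (max difference / full scale) * 100%.
H = (2.74 / 220) * 100
H = 1.245 %FS

1.245 %FS


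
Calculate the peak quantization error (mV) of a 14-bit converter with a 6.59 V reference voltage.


The maximum quantization error is +/- LSB/2.
LSB = Vref / 2^n = 6.59 / 16384 = 0.00040222 V
Max error = LSB / 2 = 0.00040222 / 2 = 0.00020111 V
Max error = 0.2011 mV

0.2011 mV


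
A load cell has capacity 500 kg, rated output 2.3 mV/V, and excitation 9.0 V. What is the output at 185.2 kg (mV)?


Vout = rated_output * Vex * (load / capacity).
Vout = 2.3 * 9.0 * (185.2 / 500)
Vout = 2.3 * 9.0 * 0.3704
Vout = 7.667 mV

7.667 mV


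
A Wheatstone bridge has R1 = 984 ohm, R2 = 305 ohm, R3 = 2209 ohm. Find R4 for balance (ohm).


At balance: R1*R4 = R2*R3, so R4 = R2*R3/R1.
R4 = 305 * 2209 / 984
R4 = 673745 / 984
R4 = 684.7 ohm

684.7 ohm


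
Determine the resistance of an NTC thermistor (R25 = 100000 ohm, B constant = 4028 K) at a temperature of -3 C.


NTC thermistor equation: Rt = R25 * exp(B * (1/T - 1/T25)).
T in Kelvin: 270.15 K, T25 = 298.15 K
1/T - 1/T25 = 1/270.15 - 1/298.15 = 0.00034763
B * (1/T - 1/T25) = 4028 * 0.00034763 = 1.4003
Rt = 100000 * exp(1.4003) = 405624.2 ohm

405624.2 ohm


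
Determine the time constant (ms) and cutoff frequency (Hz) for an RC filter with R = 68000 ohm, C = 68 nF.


Time constant: tau = R * C.
tau = 68000 * 6.80e-08 = 0.004624 s
tau = 4.624 ms
Cutoff frequency: fc = 1 / (2*pi*R*C).
fc = 1 / (2*pi*0.004624) = 34.42 Hz

tau = 4.624 ms, fc = 34.42 Hz


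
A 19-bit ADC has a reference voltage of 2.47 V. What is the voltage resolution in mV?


The resolution (LSB) of an ADC is Vref / 2^n.
LSB = 2.47 / 2^19
LSB = 2.47 / 524288
LSB = 4.71e-06 V = 0.00471115 mV

0.00471115 mV


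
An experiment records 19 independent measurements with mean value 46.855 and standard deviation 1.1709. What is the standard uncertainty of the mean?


The standard uncertainty for Type A evaluation is u = s / sqrt(n).
u = 1.1709 / sqrt(19)
u = 1.1709 / 4.3589
u = 0.2686

0.2686


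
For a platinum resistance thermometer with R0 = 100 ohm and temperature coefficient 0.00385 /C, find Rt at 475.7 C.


The RTD equation: Rt = R0 * (1 + alpha * T).
Rt = 100 * (1 + 0.00385 * 475.7)
Rt = 100 * (1 + 1.831445)
Rt = 100 * 2.831445
Rt = 283.144 ohm

283.144 ohm


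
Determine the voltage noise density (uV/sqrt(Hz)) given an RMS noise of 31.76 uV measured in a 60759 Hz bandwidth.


Noise spectral density = Vrms / sqrt(BW).
NSD = 31.76 / sqrt(60759)
NSD = 31.76 / 246.4934
NSD = 0.1288 uV/sqrt(Hz)

0.1288 uV/sqrt(Hz)


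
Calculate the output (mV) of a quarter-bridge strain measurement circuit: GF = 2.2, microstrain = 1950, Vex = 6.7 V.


Quarter bridge output: Vout = (GF * epsilon * Vex) / 4.
Vout = (2.2 * 1950e-6 * 6.7) / 4
Vout = 0.028743 / 4 V
Vout = 0.00718575 V = 7.1857 mV

7.1857 mV


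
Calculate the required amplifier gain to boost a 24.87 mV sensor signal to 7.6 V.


Gain = Vout / Vin (converting to same units).
G = 7.6 V / 24.87 mV
G = 7600.0 mV / 24.87 mV
G = 305.59

305.59


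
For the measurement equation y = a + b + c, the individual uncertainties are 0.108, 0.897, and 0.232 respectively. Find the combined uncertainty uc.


For a sum of independent quantities, uc = sqrt(u1^2 + u2^2 + u3^2).
uc = sqrt(0.108^2 + 0.897^2 + 0.232^2)
uc = sqrt(0.011664 + 0.804609 + 0.053824)
uc = 0.9328

0.9328


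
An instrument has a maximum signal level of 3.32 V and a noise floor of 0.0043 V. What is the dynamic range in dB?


Dynamic range = 20 * log10(Vmax / Vnoise).
DR = 20 * log10(3.32 / 0.0043)
DR = 20 * log10(772.09)
DR = 57.75 dB

57.75 dB


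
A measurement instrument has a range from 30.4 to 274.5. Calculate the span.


Span = upper range - lower range.
Span = 274.5 - (30.4)
Span = 244.1

244.1


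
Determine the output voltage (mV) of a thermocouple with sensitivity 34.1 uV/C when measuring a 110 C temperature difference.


The thermocouple output V = sensitivity * dT.
V = 34.1 uV/C * 110 C
V = 3751.0 uV
V = 3.751 mV

3.751 mV


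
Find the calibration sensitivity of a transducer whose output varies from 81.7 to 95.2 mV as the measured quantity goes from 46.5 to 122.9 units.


Sensitivity = (y2 - y1) / (x2 - x1).
S = (95.2 - 81.7) / (122.9 - 46.5)
S = 13.5 / 76.4
S = 0.1767 mV/unit

0.1767 mV/unit


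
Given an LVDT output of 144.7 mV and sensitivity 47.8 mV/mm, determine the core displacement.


Displacement = Vout / sensitivity.
d = 144.7 / 47.8
d = 3.027 mm

3.027 mm


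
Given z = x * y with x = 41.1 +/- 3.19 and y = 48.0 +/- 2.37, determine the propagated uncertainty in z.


For a product z = x*y, the relative uncertainty is:
uz/z = sqrt((ux/x)^2 + (uy/y)^2)
Relative uncertainties: ux/x = 3.19/41.1 = 0.077616
uy/y = 2.37/48.0 = 0.049375
z = 41.1 * 48.0 = 1972.8
uz = 1972.8 * sqrt(0.077616^2 + 0.049375^2) = 181.477

181.477


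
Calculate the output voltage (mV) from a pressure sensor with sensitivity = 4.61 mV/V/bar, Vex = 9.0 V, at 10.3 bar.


Output = sensitivity * Vex * P.
Vout = 4.61 * 9.0 * 10.3
Vout = 41.49 * 10.3
Vout = 427.35 mV

427.35 mV


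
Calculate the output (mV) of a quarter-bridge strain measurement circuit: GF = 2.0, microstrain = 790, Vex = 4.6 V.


Quarter bridge output: Vout = (GF * epsilon * Vex) / 4.
Vout = (2.0 * 790e-6 * 4.6) / 4
Vout = 0.007268 / 4 V
Vout = 0.001817 V = 1.817 mV

1.817 mV


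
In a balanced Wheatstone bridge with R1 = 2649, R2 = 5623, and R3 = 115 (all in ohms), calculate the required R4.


At balance: R1*R4 = R2*R3, so R4 = R2*R3/R1.
R4 = 5623 * 115 / 2649
R4 = 646645 / 2649
R4 = 244.11 ohm

244.11 ohm


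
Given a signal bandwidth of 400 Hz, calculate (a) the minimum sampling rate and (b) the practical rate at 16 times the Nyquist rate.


By Nyquist theorem, fs_min = 2 * fmax.
fs_min = 2 * 400 = 800 Hz
Practical rate = 16 * fs_min = 16 * 800 = 12800 Hz

fs_min = 800 Hz, fs_practical = 12800 Hz


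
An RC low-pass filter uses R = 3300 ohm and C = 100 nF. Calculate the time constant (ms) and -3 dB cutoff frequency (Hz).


Time constant: tau = R * C.
tau = 3300 * 1.00e-07 = 0.00033 s
tau = 0.33 ms
Cutoff frequency: fc = 1 / (2*pi*R*C).
fc = 1 / (2*pi*0.00033) = 482.29 Hz

tau = 0.33 ms, fc = 482.29 Hz


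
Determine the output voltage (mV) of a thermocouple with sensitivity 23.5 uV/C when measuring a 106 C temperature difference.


The thermocouple output V = sensitivity * dT.
V = 23.5 uV/C * 106 C
V = 2491.0 uV
V = 2.491 mV

2.491 mV


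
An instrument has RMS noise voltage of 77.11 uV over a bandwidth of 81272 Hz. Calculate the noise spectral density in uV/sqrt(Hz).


Noise spectral density = Vrms / sqrt(BW).
NSD = 77.11 / sqrt(81272)
NSD = 77.11 / 285.0824
NSD = 0.2705 uV/sqrt(Hz)

0.2705 uV/sqrt(Hz)


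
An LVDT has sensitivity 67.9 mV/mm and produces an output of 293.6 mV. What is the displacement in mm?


Displacement = Vout / sensitivity.
d = 293.6 / 67.9
d = 4.324 mm

4.324 mm


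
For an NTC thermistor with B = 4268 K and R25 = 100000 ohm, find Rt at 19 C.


NTC thermistor equation: Rt = R25 * exp(B * (1/T - 1/T25)).
T in Kelvin: 292.15 K, T25 = 298.15 K
1/T - 1/T25 = 1/292.15 - 1/298.15 = 6.888e-05
B * (1/T - 1/T25) = 4268 * 6.888e-05 = 0.294
Rt = 100000 * exp(0.294) = 134177.3 ohm

134177.3 ohm


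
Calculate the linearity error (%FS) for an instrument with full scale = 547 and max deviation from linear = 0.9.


Linearity error = (max deviation / full scale) * 100%.
Linearity = (0.9 / 547) * 100
Linearity = 0.165 %FS

0.165 %FS


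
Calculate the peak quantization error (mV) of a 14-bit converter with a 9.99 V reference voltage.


The maximum quantization error is +/- LSB/2.
LSB = Vref / 2^n = 9.99 / 16384 = 0.00060974 V
Max error = LSB / 2 = 0.00060974 / 2 = 0.00030487 V
Max error = 0.3049 mV

0.3049 mV


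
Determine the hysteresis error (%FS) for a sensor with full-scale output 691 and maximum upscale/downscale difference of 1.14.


Hysteresis = (max difference / full scale) * 100%.
H = (1.14 / 691) * 100
H = 0.165 %FS

0.165 %FS


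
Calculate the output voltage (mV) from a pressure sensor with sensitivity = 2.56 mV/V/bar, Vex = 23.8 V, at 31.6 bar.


Output = sensitivity * Vex * P.
Vout = 2.56 * 23.8 * 31.6
Vout = 60.928 * 31.6
Vout = 1925.32 mV

1925.32 mV


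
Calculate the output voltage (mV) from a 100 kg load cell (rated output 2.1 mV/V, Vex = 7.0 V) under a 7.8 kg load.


Vout = rated_output * Vex * (load / capacity).
Vout = 2.1 * 7.0 * (7.8 / 100)
Vout = 2.1 * 7.0 * 0.078
Vout = 1.147 mV

1.147 mV


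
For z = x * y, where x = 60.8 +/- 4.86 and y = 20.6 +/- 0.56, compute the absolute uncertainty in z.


For a product z = x*y, the relative uncertainty is:
uz/z = sqrt((ux/x)^2 + (uy/y)^2)
Relative uncertainties: ux/x = 4.86/60.8 = 0.079934
uy/y = 0.56/20.6 = 0.027184
z = 60.8 * 20.6 = 1252.5
uz = 1252.5 * sqrt(0.079934^2 + 0.027184^2) = 105.747

105.747


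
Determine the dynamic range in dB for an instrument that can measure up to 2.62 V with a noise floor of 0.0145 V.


Dynamic range = 20 * log10(Vmax / Vnoise).
DR = 20 * log10(2.62 / 0.0145)
DR = 20 * log10(180.69)
DR = 45.14 dB

45.14 dB


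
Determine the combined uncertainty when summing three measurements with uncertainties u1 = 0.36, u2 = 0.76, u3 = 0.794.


For a sum of independent quantities, uc = sqrt(u1^2 + u2^2 + u3^2).
uc = sqrt(0.36^2 + 0.76^2 + 0.794^2)
uc = sqrt(0.1296 + 0.5776 + 0.630436)
uc = 1.1566

1.1566


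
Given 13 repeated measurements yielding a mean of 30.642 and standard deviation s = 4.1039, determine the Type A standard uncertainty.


The standard uncertainty for Type A evaluation is u = s / sqrt(n).
u = 4.1039 / sqrt(13)
u = 4.1039 / 3.6056
u = 1.1382

1.1382


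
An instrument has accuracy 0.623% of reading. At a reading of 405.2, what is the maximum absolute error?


Absolute error = (accuracy% / 100) * reading.
Error = (0.623 / 100) * 405.2
Error = 0.00623 * 405.2
Error = 2.5244

2.5244


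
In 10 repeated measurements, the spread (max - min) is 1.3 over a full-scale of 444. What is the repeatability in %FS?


Repeatability = (spread / full scale) * 100%.
R = (1.3 / 444) * 100
R = 0.293 %FS

0.293 %FS


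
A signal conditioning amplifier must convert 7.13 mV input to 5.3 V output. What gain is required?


Gain = Vout / Vin (converting to same units).
G = 5.3 V / 7.13 mV
G = 5300.0 mV / 7.13 mV
G = 743.34

743.34


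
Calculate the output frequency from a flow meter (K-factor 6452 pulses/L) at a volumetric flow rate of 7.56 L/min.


Frequency = K * Q / 60 (converting L/min to L/s).
f = 6452 * 7.56 / 60
f = 48777.12 / 60
f = 812.95 Hz

812.95 Hz


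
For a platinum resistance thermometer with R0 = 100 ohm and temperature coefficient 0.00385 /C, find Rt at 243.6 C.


The RTD equation: Rt = R0 * (1 + alpha * T).
Rt = 100 * (1 + 0.00385 * 243.6)
Rt = 100 * (1 + 0.93786)
Rt = 100 * 1.93786
Rt = 193.786 ohm

193.786 ohm


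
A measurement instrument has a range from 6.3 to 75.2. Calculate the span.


Span = upper range - lower range.
Span = 75.2 - (6.3)
Span = 68.9

68.9


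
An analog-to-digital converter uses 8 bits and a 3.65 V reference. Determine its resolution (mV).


The resolution (LSB) of an ADC is Vref / 2^n.
LSB = 3.65 / 2^8
LSB = 3.65 / 256
LSB = 0.01425781 V = 14.2578125 mV

14.2578125 mV


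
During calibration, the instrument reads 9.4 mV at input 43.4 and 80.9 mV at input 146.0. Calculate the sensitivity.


Sensitivity = (y2 - y1) / (x2 - x1).
S = (80.9 - 9.4) / (146.0 - 43.4)
S = 71.5 / 102.6
S = 0.6969 mV/unit

0.6969 mV/unit


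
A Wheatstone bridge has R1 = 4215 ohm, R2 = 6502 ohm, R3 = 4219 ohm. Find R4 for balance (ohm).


At balance: R1*R4 = R2*R3, so R4 = R2*R3/R1.
R4 = 6502 * 4219 / 4215
R4 = 27431938 / 4215
R4 = 6508.17 ohm

6508.17 ohm


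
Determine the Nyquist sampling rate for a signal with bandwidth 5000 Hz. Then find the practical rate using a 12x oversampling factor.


By Nyquist theorem, fs_min = 2 * fmax.
fs_min = 2 * 5000 = 10000 Hz
Practical rate = 12 * fs_min = 12 * 10000 = 120000 Hz

fs_min = 10000 Hz, fs_practical = 120000 Hz


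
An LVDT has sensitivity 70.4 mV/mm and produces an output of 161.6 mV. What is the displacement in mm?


Displacement = Vout / sensitivity.
d = 161.6 / 70.4
d = 2.295 mm

2.295 mm


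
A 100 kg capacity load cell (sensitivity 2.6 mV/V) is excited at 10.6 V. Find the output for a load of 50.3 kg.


Vout = rated_output * Vex * (load / capacity).
Vout = 2.6 * 10.6 * (50.3 / 100)
Vout = 2.6 * 10.6 * 0.503
Vout = 13.863 mV

13.863 mV


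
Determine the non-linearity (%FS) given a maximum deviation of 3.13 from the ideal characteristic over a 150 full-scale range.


Linearity error = (max deviation / full scale) * 100%.
Linearity = (3.13 / 150) * 100
Linearity = 2.087 %FS

2.087 %FS


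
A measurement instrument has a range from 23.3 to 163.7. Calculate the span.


Span = upper range - lower range.
Span = 163.7 - (23.3)
Span = 140.4

140.4


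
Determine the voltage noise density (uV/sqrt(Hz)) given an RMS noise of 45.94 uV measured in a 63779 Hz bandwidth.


Noise spectral density = Vrms / sqrt(BW).
NSD = 45.94 / sqrt(63779)
NSD = 45.94 / 252.545
NSD = 0.1819 uV/sqrt(Hz)

0.1819 uV/sqrt(Hz)


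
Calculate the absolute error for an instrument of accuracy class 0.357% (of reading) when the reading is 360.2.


Absolute error = (accuracy% / 100) * reading.
Error = (0.357 / 100) * 360.2
Error = 0.00357 * 360.2
Error = 1.2859

1.2859


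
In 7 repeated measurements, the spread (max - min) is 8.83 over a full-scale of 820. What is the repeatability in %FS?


Repeatability = (spread / full scale) * 100%.
R = (8.83 / 820) * 100
R = 1.077 %FS

1.077 %FS


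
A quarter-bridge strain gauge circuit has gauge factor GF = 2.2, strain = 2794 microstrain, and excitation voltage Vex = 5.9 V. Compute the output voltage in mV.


Quarter bridge output: Vout = (GF * epsilon * Vex) / 4.
Vout = (2.2 * 2794e-6 * 5.9) / 4
Vout = 0.03626612 / 4 V
Vout = 0.00906653 V = 9.0665 mV

9.0665 mV


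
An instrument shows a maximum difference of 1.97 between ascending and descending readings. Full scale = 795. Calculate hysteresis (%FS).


Hysteresis = (max difference / full scale) * 100%.
H = (1.97 / 795) * 100
H = 0.248 %FS

0.248 %FS


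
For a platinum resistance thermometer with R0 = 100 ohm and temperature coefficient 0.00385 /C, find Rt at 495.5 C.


The RTD equation: Rt = R0 * (1 + alpha * T).
Rt = 100 * (1 + 0.00385 * 495.5)
Rt = 100 * (1 + 1.907675)
Rt = 100 * 2.907675
Rt = 290.768 ohm

290.768 ohm


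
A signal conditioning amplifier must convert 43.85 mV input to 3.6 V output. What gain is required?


Gain = Vout / Vin (converting to same units).
G = 3.6 V / 43.85 mV
G = 3600.0 mV / 43.85 mV
G = 82.1

82.1


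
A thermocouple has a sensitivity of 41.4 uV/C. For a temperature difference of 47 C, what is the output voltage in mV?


The thermocouple output V = sensitivity * dT.
V = 41.4 uV/C * 47 C
V = 1945.8 uV
V = 1.946 mV

1.946 mV


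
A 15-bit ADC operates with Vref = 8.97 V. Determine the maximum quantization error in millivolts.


The maximum quantization error is +/- LSB/2.
LSB = Vref / 2^n = 8.97 / 32768 = 0.00027374 V
Max error = LSB / 2 = 0.00027374 / 2 = 0.00013687 V
Max error = 0.1369 mV

0.1369 mV


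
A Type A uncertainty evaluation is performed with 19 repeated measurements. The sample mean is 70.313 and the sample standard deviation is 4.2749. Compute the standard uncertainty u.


The standard uncertainty for Type A evaluation is u = s / sqrt(n).
u = 4.2749 / sqrt(19)
u = 4.2749 / 4.3589
u = 0.9807

0.9807


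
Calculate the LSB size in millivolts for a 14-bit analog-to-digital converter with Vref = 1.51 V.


The resolution (LSB) of an ADC is Vref / 2^n.
LSB = 1.51 / 2^14
LSB = 1.51 / 16384
LSB = 9.216e-05 V = 0.09216309 mV

0.09216309 mV


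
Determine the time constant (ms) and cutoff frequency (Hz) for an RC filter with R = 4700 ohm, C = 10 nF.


Time constant: tau = R * C.
tau = 4700 * 1.00e-08 = 4.7e-05 s
tau = 0.047 ms
Cutoff frequency: fc = 1 / (2*pi*R*C).
fc = 1 / (2*pi*4.7e-05) = 3386.28 Hz

tau = 0.047 ms, fc = 3386.28 Hz


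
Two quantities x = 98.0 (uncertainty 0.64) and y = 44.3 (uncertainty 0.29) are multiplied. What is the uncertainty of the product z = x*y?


For a product z = x*y, the relative uncertainty is:
uz/z = sqrt((ux/x)^2 + (uy/y)^2)
Relative uncertainties: ux/x = 0.64/98.0 = 0.006531
uy/y = 0.29/44.3 = 0.006546
z = 98.0 * 44.3 = 4341.4
uz = 4341.4 * sqrt(0.006531^2 + 0.006546^2) = 40.144

40.144


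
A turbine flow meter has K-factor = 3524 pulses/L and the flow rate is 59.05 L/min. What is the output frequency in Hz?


Frequency = K * Q / 60 (converting L/min to L/s).
f = 3524 * 59.05 / 60
f = 208092.2 / 60
f = 3468.2 Hz

3468.2 Hz


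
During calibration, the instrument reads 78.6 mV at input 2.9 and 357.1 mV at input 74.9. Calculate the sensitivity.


Sensitivity = (y2 - y1) / (x2 - x1).
S = (357.1 - 78.6) / (74.9 - 2.9)
S = 278.5 / 72.0
S = 3.8681 mV/unit

3.8681 mV/unit


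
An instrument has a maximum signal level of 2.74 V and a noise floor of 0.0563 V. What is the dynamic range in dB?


Dynamic range = 20 * log10(Vmax / Vnoise).
DR = 20 * log10(2.74 / 0.0563)
DR = 20 * log10(48.67)
DR = 33.74 dB

33.74 dB


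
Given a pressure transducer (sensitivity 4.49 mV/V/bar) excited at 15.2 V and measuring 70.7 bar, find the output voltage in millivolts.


Output = sensitivity * Vex * P.
Vout = 4.49 * 15.2 * 70.7
Vout = 68.248 * 70.7
Vout = 4825.13 mV

4825.13 mV


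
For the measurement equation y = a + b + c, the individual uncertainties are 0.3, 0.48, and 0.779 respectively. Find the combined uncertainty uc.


For a sum of independent quantities, uc = sqrt(u1^2 + u2^2 + u3^2).
uc = sqrt(0.3^2 + 0.48^2 + 0.779^2)
uc = sqrt(0.09 + 0.2304 + 0.606841)
uc = 0.9629

0.9629


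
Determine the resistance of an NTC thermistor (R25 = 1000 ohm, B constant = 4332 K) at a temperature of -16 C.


NTC thermistor equation: Rt = R25 * exp(B * (1/T - 1/T25)).
T in Kelvin: 257.15 K, T25 = 298.15 K
1/T - 1/T25 = 1/257.15 - 1/298.15 = 0.00053476
B * (1/T - 1/T25) = 4332 * 0.00053476 = 2.3166
Rt = 1000 * exp(2.3166) = 10141.1 ohm

10141.1 ohm


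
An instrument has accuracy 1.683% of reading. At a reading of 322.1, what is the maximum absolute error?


Absolute error = (accuracy% / 100) * reading.
Error = (1.683 / 100) * 322.1
Error = 0.01683 * 322.1
Error = 5.4209

5.4209


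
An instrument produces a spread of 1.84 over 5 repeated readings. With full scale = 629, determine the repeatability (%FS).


Repeatability = (spread / full scale) * 100%.
R = (1.84 / 629) * 100
R = 0.293 %FS

0.293 %FS


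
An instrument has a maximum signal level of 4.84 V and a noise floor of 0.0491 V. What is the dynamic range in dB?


Dynamic range = 20 * log10(Vmax / Vnoise).
DR = 20 * log10(4.84 / 0.0491)
DR = 20 * log10(98.57)
DR = 39.88 dB

39.88 dB


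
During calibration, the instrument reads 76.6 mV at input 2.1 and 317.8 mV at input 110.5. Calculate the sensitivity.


Sensitivity = (y2 - y1) / (x2 - x1).
S = (317.8 - 76.6) / (110.5 - 2.1)
S = 241.2 / 108.4
S = 2.2251 mV/unit

2.2251 mV/unit


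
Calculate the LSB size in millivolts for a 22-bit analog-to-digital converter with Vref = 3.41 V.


The resolution (LSB) of an ADC is Vref / 2^n.
LSB = 3.41 / 2^22
LSB = 3.41 / 4194304
LSB = 8.1e-07 V = 0.00081301 mV

0.00081301 mV


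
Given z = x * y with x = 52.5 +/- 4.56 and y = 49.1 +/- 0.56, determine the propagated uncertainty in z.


For a product z = x*y, the relative uncertainty is:
uz/z = sqrt((ux/x)^2 + (uy/y)^2)
Relative uncertainties: ux/x = 4.56/52.5 = 0.086857
uy/y = 0.56/49.1 = 0.011405
z = 52.5 * 49.1 = 2577.8
uz = 2577.8 * sqrt(0.086857^2 + 0.011405^2) = 225.818

225.818


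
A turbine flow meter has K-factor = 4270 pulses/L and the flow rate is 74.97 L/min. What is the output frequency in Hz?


Frequency = K * Q / 60 (converting L/min to L/s).
f = 4270 * 74.97 / 60
f = 320121.9 / 60
f = 5335.37 Hz

5335.37 Hz


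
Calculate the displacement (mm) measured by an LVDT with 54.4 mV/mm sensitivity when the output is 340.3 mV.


Displacement = Vout / sensitivity.
d = 340.3 / 54.4
d = 6.256 mm

6.256 mm


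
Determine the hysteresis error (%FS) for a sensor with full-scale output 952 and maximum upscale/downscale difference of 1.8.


Hysteresis = (max difference / full scale) * 100%.
H = (1.8 / 952) * 100
H = 0.189 %FS

0.189 %FS


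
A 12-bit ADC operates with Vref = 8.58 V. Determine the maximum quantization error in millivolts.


The maximum quantization error is +/- LSB/2.
LSB = Vref / 2^n = 8.58 / 4096 = 0.00209473 V
Max error = LSB / 2 = 0.00209473 / 2 = 0.00104736 V
Max error = 1.0474 mV

1.0474 mV


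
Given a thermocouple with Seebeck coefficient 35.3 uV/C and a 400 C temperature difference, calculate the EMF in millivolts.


The thermocouple output V = sensitivity * dT.
V = 35.3 uV/C * 400 C
V = 14120.0 uV
V = 14.12 mV

14.12 mV


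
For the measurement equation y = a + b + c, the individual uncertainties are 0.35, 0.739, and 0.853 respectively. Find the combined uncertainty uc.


For a sum of independent quantities, uc = sqrt(u1^2 + u2^2 + u3^2).
uc = sqrt(0.35^2 + 0.739^2 + 0.853^2)
uc = sqrt(0.1225 + 0.546121 + 0.727609)
uc = 1.1816

1.1816


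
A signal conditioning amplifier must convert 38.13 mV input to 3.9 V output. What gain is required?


Gain = Vout / Vin (converting to same units).
G = 3.9 V / 38.13 mV
G = 3900.0 mV / 38.13 mV
G = 102.28

102.28


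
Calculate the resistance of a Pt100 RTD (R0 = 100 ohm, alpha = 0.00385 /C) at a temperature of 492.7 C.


The RTD equation: Rt = R0 * (1 + alpha * T).
Rt = 100 * (1 + 0.00385 * 492.7)
Rt = 100 * (1 + 1.896895)
Rt = 100 * 2.896895
Rt = 289.689 ohm

289.689 ohm


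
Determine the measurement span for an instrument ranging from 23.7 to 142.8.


Span = upper range - lower range.
Span = 142.8 - (23.7)
Span = 119.1

119.1


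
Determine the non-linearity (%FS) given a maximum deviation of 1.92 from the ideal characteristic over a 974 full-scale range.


Linearity error = (max deviation / full scale) * 100%.
Linearity = (1.92 / 974) * 100
Linearity = 0.197 %FS

0.197 %FS


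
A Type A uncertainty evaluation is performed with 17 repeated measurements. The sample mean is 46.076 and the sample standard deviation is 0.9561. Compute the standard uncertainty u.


The standard uncertainty for Type A evaluation is u = s / sqrt(n).
u = 0.9561 / sqrt(17)
u = 0.9561 / 4.1231
u = 0.2319

0.2319


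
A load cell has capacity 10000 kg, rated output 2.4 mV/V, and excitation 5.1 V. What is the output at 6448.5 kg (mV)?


Vout = rated_output * Vex * (load / capacity).
Vout = 2.4 * 5.1 * (6448.5 / 10000)
Vout = 2.4 * 5.1 * 0.64485
Vout = 7.893 mV

7.893 mV


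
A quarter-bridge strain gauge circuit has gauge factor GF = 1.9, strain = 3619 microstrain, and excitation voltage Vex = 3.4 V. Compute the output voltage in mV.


Quarter bridge output: Vout = (GF * epsilon * Vex) / 4.
Vout = (1.9 * 3619e-6 * 3.4) / 4
Vout = 0.02337874 / 4 V
Vout = 0.00584468 V = 5.8447 mV

5.8447 mV


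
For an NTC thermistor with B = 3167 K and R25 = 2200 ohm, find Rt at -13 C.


NTC thermistor equation: Rt = R25 * exp(B * (1/T - 1/T25)).
T in Kelvin: 260.15 K, T25 = 298.15 K
1/T - 1/T25 = 1/260.15 - 1/298.15 = 0.00048992
B * (1/T - 1/T25) = 3167 * 0.00048992 = 1.5516
Rt = 2200 * exp(1.5516) = 10381.6 ohm

10381.6 ohm


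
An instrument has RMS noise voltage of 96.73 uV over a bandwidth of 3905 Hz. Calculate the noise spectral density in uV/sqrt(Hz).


Noise spectral density = Vrms / sqrt(BW).
NSD = 96.73 / sqrt(3905)
NSD = 96.73 / 62.49
NSD = 1.5479 uV/sqrt(Hz)

1.5479 uV/sqrt(Hz)


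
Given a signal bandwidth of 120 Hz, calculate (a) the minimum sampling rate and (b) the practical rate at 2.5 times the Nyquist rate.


By Nyquist theorem, fs_min = 2 * fmax.
fs_min = 2 * 120 = 240 Hz
Practical rate = 2.5 * fs_min = 2.5 * 240 = 600 Hz

fs_min = 240 Hz, fs_practical = 600 Hz


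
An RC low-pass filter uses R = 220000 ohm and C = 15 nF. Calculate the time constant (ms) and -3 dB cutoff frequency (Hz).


Time constant: tau = R * C.
tau = 220000 * 1.50e-08 = 0.0033 s
tau = 3.3 ms
Cutoff frequency: fc = 1 / (2*pi*R*C).
fc = 1 / (2*pi*0.0033) = 48.23 Hz

tau = 3.3 ms, fc = 48.23 Hz


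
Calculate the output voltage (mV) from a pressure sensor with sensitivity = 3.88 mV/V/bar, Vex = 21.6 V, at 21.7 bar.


Output = sensitivity * Vex * P.
Vout = 3.88 * 21.6 * 21.7
Vout = 83.808 * 21.7
Vout = 1818.63 mV

1818.63 mV


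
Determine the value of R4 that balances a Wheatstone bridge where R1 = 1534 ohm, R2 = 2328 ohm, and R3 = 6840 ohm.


At balance: R1*R4 = R2*R3, so R4 = R2*R3/R1.
R4 = 2328 * 6840 / 1534
R4 = 15923520 / 1534
R4 = 10380.39 ohm

10380.39 ohm


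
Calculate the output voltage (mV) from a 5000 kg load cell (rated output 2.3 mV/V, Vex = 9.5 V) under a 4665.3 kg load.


Vout = rated_output * Vex * (load / capacity).
Vout = 2.3 * 9.5 * (4665.3 / 5000)
Vout = 2.3 * 9.5 * 0.93306
Vout = 20.387 mV

20.387 mV


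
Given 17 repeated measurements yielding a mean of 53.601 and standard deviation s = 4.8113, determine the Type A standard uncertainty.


The standard uncertainty for Type A evaluation is u = s / sqrt(n).
u = 4.8113 / sqrt(17)
u = 4.8113 / 4.1231
u = 1.1669

1.1669


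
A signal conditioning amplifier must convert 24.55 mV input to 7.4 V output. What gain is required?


Gain = Vout / Vin (converting to same units).
G = 7.4 V / 24.55 mV
G = 7400.0 mV / 24.55 mV
G = 301.43

301.43


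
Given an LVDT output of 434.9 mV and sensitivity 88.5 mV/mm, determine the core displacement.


Displacement = Vout / sensitivity.
d = 434.9 / 88.5
d = 4.914 mm

4.914 mm


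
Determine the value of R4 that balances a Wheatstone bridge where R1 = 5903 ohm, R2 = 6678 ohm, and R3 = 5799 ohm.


At balance: R1*R4 = R2*R3, so R4 = R2*R3/R1.
R4 = 6678 * 5799 / 5903
R4 = 38725722 / 5903
R4 = 6560.35 ohm

6560.35 ohm


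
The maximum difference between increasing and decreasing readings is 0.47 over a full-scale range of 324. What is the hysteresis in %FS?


Hysteresis = (max difference / full scale) * 100%.
H = (0.47 / 324) * 100
H = 0.145 %FS

0.145 %FS


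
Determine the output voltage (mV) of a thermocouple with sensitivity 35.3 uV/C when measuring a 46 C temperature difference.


The thermocouple output V = sensitivity * dT.
V = 35.3 uV/C * 46 C
V = 1623.8 uV
V = 1.624 mV

1.624 mV


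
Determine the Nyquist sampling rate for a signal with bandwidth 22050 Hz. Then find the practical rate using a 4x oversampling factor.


By Nyquist theorem, fs_min = 2 * fmax.
fs_min = 2 * 22050 = 44100 Hz
Practical rate = 4 * fs_min = 4 * 44100 = 176400 Hz

fs_min = 44100 Hz, fs_practical = 176400 Hz


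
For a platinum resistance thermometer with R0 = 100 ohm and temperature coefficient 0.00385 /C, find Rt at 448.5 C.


The RTD equation: Rt = R0 * (1 + alpha * T).
Rt = 100 * (1 + 0.00385 * 448.5)
Rt = 100 * (1 + 1.726725)
Rt = 100 * 2.726725
Rt = 272.673 ohm

272.673 ohm


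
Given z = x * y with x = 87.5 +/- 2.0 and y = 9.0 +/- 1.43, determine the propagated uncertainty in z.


For a product z = x*y, the relative uncertainty is:
uz/z = sqrt((ux/x)^2 + (uy/y)^2)
Relative uncertainties: ux/x = 2.0/87.5 = 0.022857
uy/y = 1.43/9.0 = 0.158889
z = 87.5 * 9.0 = 787.5
uz = 787.5 * sqrt(0.022857^2 + 0.158889^2) = 126.413

126.413


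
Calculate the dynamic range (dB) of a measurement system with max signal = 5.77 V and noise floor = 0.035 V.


Dynamic range = 20 * log10(Vmax / Vnoise).
DR = 20 * log10(5.77 / 0.035)
DR = 20 * log10(164.86)
DR = 44.34 dB

44.34 dB


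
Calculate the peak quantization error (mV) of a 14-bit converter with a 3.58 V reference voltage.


The maximum quantization error is +/- LSB/2.
LSB = Vref / 2^n = 3.58 / 16384 = 0.00021851 V
Max error = LSB / 2 = 0.00021851 / 2 = 0.00010925 V
Max error = 0.1093 mV

0.1093 mV


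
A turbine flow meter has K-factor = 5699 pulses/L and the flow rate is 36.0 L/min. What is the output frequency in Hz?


Frequency = K * Q / 60 (converting L/min to L/s).
f = 5699 * 36.0 / 60
f = 205164.0 / 60
f = 3419.4 Hz

3419.4 Hz


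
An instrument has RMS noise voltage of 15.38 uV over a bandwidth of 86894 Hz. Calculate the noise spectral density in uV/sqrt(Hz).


Noise spectral density = Vrms / sqrt(BW).
NSD = 15.38 / sqrt(86894)
NSD = 15.38 / 294.7779
NSD = 0.0522 uV/sqrt(Hz)

0.0522 uV/sqrt(Hz)


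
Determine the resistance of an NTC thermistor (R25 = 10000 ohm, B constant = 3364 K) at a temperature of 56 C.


NTC thermistor equation: Rt = R25 * exp(B * (1/T - 1/T25)).
T in Kelvin: 329.15 K, T25 = 298.15 K
1/T - 1/T25 = 1/329.15 - 1/298.15 = -0.00031589
B * (1/T - 1/T25) = 3364 * -0.00031589 = -1.0626
Rt = 10000 * exp(-1.0626) = 3455.4 ohm

3455.4 ohm


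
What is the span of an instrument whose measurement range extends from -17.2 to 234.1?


Span = upper range - lower range.
Span = 234.1 - (-17.2)
Span = 251.3

251.3


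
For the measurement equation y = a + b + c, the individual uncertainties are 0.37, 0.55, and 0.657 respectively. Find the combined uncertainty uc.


For a sum of independent quantities, uc = sqrt(u1^2 + u2^2 + u3^2).
uc = sqrt(0.37^2 + 0.55^2 + 0.657^2)
uc = sqrt(0.1369 + 0.3025 + 0.431649)
uc = 0.9333

0.9333


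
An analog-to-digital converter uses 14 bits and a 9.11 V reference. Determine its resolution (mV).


The resolution (LSB) of an ADC is Vref / 2^n.
LSB = 9.11 / 2^14
LSB = 9.11 / 16384
LSB = 0.00055603 V = 0.55603027 mV

0.55603027 mV


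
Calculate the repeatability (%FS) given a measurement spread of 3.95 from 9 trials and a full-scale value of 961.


Repeatability = (spread / full scale) * 100%.
R = (3.95 / 961) * 100
R = 0.411 %FS

0.411 %FS


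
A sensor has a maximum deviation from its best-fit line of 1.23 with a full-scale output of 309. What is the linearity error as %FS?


Linearity error = (max deviation / full scale) * 100%.
Linearity = (1.23 / 309) * 100
Linearity = 0.398 %FS

0.398 %FS


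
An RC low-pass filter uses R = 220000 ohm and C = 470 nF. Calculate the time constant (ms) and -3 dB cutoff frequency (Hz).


Time constant: tau = R * C.
tau = 220000 * 4.70e-07 = 0.1034 s
tau = 103.4 ms
Cutoff frequency: fc = 1 / (2*pi*R*C).
fc = 1 / (2*pi*0.1034) = 1.54 Hz

tau = 103.4 ms, fc = 1.54 Hz


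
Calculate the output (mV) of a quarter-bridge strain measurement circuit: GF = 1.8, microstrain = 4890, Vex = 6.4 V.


Quarter bridge output: Vout = (GF * epsilon * Vex) / 4.
Vout = (1.8 * 4890e-6 * 6.4) / 4
Vout = 0.0563328 / 4 V
Vout = 0.0140832 V = 14.0832 mV

14.0832 mV


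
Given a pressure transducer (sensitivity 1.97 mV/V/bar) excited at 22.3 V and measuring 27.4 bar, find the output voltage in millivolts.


Output = sensitivity * Vex * P.
Vout = 1.97 * 22.3 * 27.4
Vout = 43.931 * 27.4
Vout = 1203.71 mV

1203.71 mV


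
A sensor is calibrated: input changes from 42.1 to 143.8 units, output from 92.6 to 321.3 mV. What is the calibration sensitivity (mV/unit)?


Sensitivity = (y2 - y1) / (x2 - x1).
S = (321.3 - 92.6) / (143.8 - 42.1)
S = 228.7 / 101.7
S = 2.2488 mV/unit

2.2488 mV/unit


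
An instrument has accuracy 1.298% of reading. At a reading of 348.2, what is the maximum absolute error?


Absolute error = (accuracy% / 100) * reading.
Error = (1.298 / 100) * 348.2
Error = 0.01298 * 348.2
Error = 4.5196

4.5196


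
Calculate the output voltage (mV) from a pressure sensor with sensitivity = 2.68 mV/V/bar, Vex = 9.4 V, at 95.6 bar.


Output = sensitivity * Vex * P.
Vout = 2.68 * 9.4 * 95.6
Vout = 25.192 * 95.6
Vout = 2408.36 mV

2408.36 mV


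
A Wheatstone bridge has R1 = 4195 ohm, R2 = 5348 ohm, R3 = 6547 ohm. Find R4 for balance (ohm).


At balance: R1*R4 = R2*R3, so R4 = R2*R3/R1.
R4 = 5348 * 6547 / 4195
R4 = 35013356 / 4195
R4 = 8346.45 ohm

8346.45 ohm


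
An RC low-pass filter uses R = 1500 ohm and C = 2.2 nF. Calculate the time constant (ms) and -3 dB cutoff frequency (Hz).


Time constant: tau = R * C.
tau = 1500 * 2.20e-09 = 3.3e-06 s
tau = 0.0033 ms
Cutoff frequency: fc = 1 / (2*pi*R*C).
fc = 1 / (2*pi*3.3e-06) = 48228.77 Hz

tau = 0.0033 ms, fc = 48228.77 Hz


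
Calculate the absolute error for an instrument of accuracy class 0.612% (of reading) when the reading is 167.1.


Absolute error = (accuracy% / 100) * reading.
Error = (0.612 / 100) * 167.1
Error = 0.00612 * 167.1
Error = 1.0227

1.0227


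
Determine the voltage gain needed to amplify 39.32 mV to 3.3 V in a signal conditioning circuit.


Gain = Vout / Vin (converting to same units).
G = 3.3 V / 39.32 mV
G = 3300.0 mV / 39.32 mV
G = 83.93

83.93
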